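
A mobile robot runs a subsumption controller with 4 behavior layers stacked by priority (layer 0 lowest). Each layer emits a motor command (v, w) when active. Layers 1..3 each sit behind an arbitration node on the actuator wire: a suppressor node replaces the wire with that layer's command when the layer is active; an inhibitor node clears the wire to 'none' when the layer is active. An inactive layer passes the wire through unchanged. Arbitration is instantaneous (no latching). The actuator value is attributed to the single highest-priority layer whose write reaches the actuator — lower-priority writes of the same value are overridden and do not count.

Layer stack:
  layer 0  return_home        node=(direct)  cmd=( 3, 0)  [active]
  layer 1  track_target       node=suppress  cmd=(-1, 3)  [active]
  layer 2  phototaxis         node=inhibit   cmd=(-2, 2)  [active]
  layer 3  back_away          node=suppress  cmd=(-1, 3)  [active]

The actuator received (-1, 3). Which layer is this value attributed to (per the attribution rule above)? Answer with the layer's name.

back_away

[0] return_home on; wire := (3, 0)
[1] track_target on (suppress); wire := (-1, 3)
[2] phototaxis on (inhibit); wire := none
[3] back_away on (suppress); wire := (-1, 3)
output (-1, 3)
last writer: layer 3 = back_away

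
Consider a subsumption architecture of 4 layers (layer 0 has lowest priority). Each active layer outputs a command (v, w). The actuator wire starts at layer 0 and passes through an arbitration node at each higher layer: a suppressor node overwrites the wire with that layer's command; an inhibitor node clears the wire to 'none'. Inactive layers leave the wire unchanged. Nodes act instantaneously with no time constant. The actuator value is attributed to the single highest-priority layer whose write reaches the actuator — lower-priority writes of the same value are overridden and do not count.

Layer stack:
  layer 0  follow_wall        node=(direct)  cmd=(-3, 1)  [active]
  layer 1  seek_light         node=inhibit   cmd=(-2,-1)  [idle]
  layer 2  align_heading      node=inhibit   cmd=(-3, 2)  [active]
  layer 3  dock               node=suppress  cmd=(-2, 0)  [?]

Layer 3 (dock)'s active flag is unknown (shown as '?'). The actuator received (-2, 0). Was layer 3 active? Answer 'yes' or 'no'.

If layer 3 is active=yes:
  actuator would be (-2, 0)
If layer 3 is active=no:
  actuator would be none
Observed (-2, 0), so layer 3 was active.

yes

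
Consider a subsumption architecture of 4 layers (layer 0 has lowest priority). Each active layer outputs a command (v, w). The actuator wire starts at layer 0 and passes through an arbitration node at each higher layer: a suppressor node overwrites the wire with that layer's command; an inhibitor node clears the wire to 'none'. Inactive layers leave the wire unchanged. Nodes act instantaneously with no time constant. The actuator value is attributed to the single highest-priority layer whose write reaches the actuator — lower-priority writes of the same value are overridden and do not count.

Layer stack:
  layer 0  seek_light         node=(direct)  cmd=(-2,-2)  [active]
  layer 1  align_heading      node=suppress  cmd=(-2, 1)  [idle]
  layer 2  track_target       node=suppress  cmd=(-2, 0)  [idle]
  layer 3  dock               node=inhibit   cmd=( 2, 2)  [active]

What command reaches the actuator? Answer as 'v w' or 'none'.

none

L0 seek_light: active, feeds wire = (-2, -2)
L1 align_heading: idle → wire stays (-2, -2)
L2 track_target: idle → wire stays (-2, -2)
L3 dock: active, inhibitor → wire = none
actuator = none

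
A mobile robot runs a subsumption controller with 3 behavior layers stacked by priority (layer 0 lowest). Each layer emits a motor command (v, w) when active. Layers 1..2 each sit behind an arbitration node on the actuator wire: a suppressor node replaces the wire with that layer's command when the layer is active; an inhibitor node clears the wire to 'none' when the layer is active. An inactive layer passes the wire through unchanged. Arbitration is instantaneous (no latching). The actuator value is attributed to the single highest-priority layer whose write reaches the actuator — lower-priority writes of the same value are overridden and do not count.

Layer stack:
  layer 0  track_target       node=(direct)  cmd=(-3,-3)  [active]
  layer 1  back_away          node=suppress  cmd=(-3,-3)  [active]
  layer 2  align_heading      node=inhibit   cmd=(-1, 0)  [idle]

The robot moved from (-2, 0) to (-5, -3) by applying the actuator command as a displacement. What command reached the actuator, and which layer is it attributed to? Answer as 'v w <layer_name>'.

-3 -3 back_away

displacement = (-5, -3) − (-2, 0) = (-3, -3)
[0] track_target on; wire := (-3, -3)
[1] back_away on (suppress); wire := (-3, -3)
[2] align_heading off; pass (-3, -3)
output (-3, -3) — from layer 1 (back_away)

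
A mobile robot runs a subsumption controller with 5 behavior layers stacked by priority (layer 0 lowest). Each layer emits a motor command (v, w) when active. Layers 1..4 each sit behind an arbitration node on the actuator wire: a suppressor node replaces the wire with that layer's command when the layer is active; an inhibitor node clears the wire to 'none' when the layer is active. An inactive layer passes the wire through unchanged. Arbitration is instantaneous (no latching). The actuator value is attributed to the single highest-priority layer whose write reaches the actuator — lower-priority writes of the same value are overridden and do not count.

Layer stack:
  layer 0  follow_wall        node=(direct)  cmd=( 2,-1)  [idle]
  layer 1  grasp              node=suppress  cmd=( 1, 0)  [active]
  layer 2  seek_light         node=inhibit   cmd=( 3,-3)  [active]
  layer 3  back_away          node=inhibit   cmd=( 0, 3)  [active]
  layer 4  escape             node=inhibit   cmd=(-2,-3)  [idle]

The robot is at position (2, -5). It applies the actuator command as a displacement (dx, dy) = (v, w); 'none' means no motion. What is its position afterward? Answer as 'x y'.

2 -5

[0] follow_wall off; wire := none
[1] grasp on (suppress); wire := (1, 0)
[2] seek_light on (inhibit); wire := none
[3] back_away on (inhibit); wire := none
[4] escape off; pass none
output none
position: (2, -5) + none = (2, -5)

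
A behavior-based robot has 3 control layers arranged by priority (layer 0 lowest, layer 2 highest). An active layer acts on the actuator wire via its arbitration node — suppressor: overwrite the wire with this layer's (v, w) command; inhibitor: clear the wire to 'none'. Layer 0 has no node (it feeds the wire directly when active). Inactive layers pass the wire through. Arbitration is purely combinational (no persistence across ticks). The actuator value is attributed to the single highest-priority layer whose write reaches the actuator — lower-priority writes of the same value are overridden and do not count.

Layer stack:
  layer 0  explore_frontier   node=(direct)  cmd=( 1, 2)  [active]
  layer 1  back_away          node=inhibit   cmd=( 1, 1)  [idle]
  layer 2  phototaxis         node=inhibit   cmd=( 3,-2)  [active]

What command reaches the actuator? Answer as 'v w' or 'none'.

L0 explore_frontier: active, feeds wire = (1, 2)
L1 back_away: idle → wire stays (1, 2)
L2 phototaxis: active, inhibitor → wire = none
actuator = none

none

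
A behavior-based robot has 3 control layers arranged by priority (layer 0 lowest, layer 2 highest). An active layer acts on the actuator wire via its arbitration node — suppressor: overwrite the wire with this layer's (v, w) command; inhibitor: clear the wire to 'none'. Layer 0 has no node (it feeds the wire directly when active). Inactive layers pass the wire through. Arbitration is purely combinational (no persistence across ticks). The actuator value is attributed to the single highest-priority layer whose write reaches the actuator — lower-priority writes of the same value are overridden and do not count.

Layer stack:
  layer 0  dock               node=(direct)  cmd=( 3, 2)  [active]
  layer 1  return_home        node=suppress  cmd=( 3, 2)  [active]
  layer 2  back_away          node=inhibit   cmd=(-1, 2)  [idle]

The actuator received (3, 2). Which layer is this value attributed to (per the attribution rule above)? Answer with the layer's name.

return_home

[0] dock on; wire := (3, 2)
[1] return_home on (suppress); wire := (3, 2)
[2] back_away off; pass (3, 2)
output (3, 2)
last writer: layer 1 = return_home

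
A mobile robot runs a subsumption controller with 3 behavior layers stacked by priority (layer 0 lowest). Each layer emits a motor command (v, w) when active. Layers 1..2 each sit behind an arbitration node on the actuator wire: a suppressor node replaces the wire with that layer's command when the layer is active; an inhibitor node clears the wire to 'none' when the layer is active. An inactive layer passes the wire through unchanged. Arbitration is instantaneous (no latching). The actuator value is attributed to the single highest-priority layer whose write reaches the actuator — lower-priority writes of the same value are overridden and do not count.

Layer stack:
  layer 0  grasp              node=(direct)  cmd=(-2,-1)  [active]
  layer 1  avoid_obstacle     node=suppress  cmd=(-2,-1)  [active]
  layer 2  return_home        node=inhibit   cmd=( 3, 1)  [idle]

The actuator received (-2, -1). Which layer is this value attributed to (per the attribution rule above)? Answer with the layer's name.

avoid_obstacle

[0] grasp on; wire := (-2, -1)
[1] avoid_obstacle on (suppress); wire := (-2, -1)
[2] return_home off; pass (-2, -1)
output (-2, -1)
last writer: layer 1 = avoid_obstacle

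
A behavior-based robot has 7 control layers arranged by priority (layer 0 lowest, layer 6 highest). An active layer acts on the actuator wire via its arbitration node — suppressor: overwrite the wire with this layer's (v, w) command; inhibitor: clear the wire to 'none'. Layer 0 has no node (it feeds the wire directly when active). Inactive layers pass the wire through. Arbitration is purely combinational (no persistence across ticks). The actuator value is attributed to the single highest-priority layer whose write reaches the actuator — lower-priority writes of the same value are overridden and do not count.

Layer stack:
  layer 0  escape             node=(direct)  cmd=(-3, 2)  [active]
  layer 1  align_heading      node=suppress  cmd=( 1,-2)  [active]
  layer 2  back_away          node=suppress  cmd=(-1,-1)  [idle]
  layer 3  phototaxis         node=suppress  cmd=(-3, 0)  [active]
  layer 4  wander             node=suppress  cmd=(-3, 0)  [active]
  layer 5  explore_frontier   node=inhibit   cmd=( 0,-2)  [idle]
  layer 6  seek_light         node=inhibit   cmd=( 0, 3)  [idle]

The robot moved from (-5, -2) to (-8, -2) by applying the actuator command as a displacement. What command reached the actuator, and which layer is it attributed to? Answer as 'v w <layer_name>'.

-3 0 wander

displacement = (-8, -2) − (-5, -2) = (-3, 0)
L0 escape: active, feeds wire = (-3, 2)
L1 align_heading: active, suppressor → wire = (1, -2)
L2 back_away: idle → wire stays (1, -2)
L3 phototaxis: active, suppressor → wire = (-3, 0)
L4 wander: active, suppressor → wire = (-3, 0)
L5 explore_frontier: idle → wire stays (-3, 0)
L6 seek_light: idle → wire stays (-3, 0)
actuator = (-3, 0) — from layer 4 (wander)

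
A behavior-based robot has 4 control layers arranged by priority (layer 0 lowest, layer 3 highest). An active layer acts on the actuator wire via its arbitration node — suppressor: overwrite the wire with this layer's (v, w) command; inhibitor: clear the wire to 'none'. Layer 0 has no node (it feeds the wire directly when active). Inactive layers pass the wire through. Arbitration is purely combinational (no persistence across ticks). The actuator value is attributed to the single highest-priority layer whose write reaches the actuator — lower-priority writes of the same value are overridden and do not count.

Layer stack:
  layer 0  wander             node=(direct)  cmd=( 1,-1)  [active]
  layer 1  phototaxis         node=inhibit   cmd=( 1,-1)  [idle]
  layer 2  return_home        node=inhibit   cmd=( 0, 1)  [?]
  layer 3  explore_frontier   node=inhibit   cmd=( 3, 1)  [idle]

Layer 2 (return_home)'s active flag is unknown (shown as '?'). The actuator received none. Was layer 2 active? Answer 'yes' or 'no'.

If layer 2 is active=yes:
  actuator would be none
If layer 2 is active=no:
  actuator would be (1, -1)
Observed none, so layer 2 was active.

yes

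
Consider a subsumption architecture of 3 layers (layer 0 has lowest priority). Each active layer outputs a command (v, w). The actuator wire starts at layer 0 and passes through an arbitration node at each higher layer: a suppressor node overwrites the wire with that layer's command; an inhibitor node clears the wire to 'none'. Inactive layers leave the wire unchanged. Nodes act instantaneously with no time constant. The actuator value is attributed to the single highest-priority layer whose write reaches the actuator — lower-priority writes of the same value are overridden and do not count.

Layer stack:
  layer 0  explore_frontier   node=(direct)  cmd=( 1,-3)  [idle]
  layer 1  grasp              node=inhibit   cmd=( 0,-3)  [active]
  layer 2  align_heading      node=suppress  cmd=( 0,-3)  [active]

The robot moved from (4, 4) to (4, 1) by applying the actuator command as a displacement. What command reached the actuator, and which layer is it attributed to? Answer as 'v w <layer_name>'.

displacement = (4, 1) − (4, 4) = (0, -3)
[0] explore_frontier off; wire := none
[1] grasp on (inhibit); wire := none
[2] align_heading on (suppress); wire := (0, -3)
output (0, -3) — from layer 2 (align_heading)

0 -3 align_heading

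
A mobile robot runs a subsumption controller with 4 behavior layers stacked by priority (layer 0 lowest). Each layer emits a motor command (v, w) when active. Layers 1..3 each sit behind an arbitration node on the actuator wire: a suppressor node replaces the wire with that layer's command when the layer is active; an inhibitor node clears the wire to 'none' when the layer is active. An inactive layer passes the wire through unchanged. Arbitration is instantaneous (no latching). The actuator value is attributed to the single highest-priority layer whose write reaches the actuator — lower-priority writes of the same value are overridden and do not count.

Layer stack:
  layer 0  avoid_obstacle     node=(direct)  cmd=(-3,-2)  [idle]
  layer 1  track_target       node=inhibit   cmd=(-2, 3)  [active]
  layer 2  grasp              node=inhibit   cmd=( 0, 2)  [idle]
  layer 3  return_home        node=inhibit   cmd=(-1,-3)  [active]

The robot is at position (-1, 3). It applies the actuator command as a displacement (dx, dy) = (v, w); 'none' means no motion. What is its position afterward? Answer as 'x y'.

-1 3

layer 0 (avoid_obstacle) idle — none
layer 1 (track_target) active — inhibits: none
layer 2 (grasp) idle — unchanged: none
layer 3 (return_home) active — inhibits: none
→ actuator none
position: (-1, 3) + none = (-1, 3)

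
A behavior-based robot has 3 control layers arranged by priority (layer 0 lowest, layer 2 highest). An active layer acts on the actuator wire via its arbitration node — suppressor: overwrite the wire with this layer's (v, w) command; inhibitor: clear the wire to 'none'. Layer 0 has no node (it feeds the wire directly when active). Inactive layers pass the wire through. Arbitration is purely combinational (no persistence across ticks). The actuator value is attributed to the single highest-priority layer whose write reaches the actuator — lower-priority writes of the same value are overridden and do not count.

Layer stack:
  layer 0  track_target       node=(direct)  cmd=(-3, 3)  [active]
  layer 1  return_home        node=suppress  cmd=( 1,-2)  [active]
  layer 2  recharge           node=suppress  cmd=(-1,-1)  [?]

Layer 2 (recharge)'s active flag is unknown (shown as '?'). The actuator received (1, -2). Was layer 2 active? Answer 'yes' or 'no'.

If layer 2 is active=yes:
  actuator would be (-1, -1)
If layer 2 is active=no:
  actuator would be (1, -2)
Observed (1, -2), so layer 2 was idle.

no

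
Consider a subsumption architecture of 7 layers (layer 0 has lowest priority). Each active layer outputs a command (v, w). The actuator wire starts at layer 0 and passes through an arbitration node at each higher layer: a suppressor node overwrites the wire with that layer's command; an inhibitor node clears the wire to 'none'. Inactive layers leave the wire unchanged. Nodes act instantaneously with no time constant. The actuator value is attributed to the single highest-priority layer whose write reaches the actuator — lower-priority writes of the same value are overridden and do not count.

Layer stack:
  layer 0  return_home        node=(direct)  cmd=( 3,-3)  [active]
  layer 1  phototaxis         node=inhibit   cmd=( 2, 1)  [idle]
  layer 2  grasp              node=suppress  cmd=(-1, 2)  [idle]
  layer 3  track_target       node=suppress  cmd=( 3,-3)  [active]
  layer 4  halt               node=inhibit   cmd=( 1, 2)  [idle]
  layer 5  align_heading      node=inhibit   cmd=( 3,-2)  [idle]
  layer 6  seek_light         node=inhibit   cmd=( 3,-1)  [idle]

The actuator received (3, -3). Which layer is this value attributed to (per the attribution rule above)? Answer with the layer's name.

track_target

layer 0 (return_home) active — direct: (3, -3)
layer 1 (phototaxis) idle — unchanged: (3, -3)
layer 2 (grasp) idle — unchanged: (3, -3)
layer 3 (track_target) active — suppresses: (3, -3)
layer 4 (halt) idle — unchanged: (3, -3)
layer 5 (align_heading) idle — unchanged: (3, -3)
layer 6 (seek_light) idle — unchanged: (3, -3)
→ actuator (3, -3)
last writer: layer 3 = track_target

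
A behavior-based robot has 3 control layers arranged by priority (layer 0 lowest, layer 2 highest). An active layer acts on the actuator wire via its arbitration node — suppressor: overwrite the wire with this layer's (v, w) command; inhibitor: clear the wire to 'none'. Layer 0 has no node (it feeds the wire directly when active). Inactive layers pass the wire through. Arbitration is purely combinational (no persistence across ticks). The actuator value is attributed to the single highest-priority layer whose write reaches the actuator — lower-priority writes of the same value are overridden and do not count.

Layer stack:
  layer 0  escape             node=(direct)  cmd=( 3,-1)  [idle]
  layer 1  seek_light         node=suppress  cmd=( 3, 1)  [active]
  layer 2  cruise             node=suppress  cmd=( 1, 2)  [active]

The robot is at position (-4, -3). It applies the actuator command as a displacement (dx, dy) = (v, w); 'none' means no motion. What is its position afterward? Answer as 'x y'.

-3 -1

L0 escape: idle → wire = none
L1 seek_light: active, suppressor → wire = (3, 1)
L2 cruise: active, suppressor → wire = (1, 2)
actuator = (1, 2)
position: (-4, -3) + (1, 2) = (-3, -1)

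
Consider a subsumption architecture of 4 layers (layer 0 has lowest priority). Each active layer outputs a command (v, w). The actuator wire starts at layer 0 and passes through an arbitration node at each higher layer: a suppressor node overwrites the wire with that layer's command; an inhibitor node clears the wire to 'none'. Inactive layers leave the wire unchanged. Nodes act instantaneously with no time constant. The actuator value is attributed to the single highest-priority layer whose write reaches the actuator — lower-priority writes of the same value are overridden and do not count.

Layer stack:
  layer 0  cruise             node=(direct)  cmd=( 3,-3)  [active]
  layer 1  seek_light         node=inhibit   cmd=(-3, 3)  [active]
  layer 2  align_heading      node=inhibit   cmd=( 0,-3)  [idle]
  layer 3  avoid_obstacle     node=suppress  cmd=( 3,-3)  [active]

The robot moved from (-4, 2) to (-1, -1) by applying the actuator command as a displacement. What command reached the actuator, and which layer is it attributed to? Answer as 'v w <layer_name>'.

displacement = (-1, -1) − (-4, 2) = (3, -3)
[0] cruise on; wire := (3, -3)
[1] seek_light on (inhibit); wire := none
[2] align_heading off; pass none
[3] avoid_obstacle on (suppress); wire := (3, -3)
output (3, -3) — from layer 3 (avoid_obstacle)

3 -3 avoid_obstacle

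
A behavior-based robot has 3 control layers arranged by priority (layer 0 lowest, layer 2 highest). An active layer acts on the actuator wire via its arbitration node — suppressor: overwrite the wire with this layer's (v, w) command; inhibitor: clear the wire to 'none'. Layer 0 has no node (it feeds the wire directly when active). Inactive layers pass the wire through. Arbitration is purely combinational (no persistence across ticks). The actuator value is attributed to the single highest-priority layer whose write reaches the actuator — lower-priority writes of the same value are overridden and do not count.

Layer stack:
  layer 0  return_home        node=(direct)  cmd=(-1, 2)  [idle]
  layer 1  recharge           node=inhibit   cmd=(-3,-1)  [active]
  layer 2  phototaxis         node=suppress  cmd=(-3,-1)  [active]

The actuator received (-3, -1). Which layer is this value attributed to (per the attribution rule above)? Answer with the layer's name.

[0] return_home off; wire := none
[1] recharge on (inhibit); wire := none
[2] phototaxis on (suppress); wire := (-3, -1)
output (-3, -1)
last writer: layer 2 = phototaxis

phototaxis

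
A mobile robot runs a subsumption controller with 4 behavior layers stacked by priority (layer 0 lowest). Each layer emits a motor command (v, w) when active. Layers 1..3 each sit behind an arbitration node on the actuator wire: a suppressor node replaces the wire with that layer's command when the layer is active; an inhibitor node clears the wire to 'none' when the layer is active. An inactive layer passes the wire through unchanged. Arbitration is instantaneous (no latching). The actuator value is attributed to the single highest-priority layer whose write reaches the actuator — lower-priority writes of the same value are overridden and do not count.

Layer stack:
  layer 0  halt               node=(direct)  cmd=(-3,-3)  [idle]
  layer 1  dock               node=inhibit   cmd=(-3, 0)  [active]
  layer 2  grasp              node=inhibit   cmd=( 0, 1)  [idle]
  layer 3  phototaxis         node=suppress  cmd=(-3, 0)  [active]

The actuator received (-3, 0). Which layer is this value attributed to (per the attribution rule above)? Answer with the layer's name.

L0 halt: idle → wire = none
L1 dock: active, inhibitor → wire = none
L2 grasp: idle → wire stays none
L3 phototaxis: active, suppressor → wire = (-3, 0)
actuator = (-3, 0)
last writer: layer 3 = phototaxis

phototaxis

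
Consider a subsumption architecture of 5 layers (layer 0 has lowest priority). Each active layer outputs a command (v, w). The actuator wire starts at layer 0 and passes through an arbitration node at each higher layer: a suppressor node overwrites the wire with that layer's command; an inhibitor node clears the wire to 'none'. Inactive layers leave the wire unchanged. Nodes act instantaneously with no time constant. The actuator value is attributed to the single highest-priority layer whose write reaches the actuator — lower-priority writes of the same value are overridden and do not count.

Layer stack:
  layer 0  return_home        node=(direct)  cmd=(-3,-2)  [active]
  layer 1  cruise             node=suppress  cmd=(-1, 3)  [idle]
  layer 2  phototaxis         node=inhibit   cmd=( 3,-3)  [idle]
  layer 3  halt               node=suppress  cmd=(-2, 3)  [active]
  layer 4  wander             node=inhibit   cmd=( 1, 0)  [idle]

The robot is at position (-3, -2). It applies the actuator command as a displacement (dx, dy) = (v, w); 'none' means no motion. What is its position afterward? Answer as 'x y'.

L0 return_home: active, feeds wire = (-3, -2)
L1 cruise: idle → wire stays (-3, -2)
L2 phototaxis: idle → wire stays (-3, -2)
L3 halt: active, suppressor → wire = (-2, 3)
L4 wander: idle → wire stays (-2, 3)
actuator = (-2, 3)
position: (-3, -2) + (-2, 3) = (-5, 1)

-5 1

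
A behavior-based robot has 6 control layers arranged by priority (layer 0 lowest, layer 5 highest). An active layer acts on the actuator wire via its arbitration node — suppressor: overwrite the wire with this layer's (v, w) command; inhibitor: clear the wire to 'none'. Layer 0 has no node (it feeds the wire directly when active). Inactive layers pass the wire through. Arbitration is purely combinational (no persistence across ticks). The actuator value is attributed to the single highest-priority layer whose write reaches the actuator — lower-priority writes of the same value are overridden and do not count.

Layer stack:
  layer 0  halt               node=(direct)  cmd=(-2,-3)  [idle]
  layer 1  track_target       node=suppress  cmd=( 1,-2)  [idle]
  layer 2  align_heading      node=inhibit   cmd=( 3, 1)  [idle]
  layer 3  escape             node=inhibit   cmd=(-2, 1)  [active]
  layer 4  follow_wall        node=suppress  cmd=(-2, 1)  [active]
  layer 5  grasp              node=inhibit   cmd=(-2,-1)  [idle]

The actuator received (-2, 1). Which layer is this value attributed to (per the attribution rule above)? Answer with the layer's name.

follow_wall

[0] halt off; wire := none
[1] track_target off; pass none
[2] align_heading off; pass none
[3] escape on (inhibit); wire := none
[4] follow_wall on (suppress); wire := (-2, 1)
[5] grasp off; pass (-2, 1)
output (-2, 1)
last writer: layer 4 = follow_wall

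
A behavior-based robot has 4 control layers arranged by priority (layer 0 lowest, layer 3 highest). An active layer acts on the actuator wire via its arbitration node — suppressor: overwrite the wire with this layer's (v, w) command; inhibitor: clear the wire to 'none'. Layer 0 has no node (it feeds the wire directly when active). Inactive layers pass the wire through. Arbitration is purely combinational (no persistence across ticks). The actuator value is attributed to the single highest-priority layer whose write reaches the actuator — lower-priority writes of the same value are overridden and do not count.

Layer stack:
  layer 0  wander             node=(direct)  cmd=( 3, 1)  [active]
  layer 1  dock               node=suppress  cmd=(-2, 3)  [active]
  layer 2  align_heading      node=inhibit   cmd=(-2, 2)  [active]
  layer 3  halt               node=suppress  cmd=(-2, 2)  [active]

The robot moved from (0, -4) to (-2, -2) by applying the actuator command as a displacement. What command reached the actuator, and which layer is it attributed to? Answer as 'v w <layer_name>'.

-2 2 halt

displacement = (-2, -2) − (0, -4) = (-2, 2)
layer 0 (wander) active — direct: (3, 1)
layer 1 (dock) active — suppresses: (-2, 3)
layer 2 (align_heading) active — inhibits: none
layer 3 (halt) active — suppresses: (-2, 2)
→ actuator (-2, 2) — from layer 3 (halt)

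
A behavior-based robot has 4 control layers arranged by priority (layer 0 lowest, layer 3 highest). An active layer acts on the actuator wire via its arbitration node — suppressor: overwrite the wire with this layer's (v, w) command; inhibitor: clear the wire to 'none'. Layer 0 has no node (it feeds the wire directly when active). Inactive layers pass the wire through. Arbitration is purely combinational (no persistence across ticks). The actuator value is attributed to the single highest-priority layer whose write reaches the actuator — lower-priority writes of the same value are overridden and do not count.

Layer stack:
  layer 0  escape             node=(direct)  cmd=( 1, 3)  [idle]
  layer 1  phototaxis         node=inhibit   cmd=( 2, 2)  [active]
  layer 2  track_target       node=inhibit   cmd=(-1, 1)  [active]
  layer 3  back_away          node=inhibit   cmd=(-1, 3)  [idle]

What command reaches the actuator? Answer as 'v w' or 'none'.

layer 0 (escape) idle — none
layer 1 (phototaxis) active — inhibits: none
layer 2 (track_target) active — inhibits: none
layer 3 (back_away) idle — unchanged: none
→ actuator none

none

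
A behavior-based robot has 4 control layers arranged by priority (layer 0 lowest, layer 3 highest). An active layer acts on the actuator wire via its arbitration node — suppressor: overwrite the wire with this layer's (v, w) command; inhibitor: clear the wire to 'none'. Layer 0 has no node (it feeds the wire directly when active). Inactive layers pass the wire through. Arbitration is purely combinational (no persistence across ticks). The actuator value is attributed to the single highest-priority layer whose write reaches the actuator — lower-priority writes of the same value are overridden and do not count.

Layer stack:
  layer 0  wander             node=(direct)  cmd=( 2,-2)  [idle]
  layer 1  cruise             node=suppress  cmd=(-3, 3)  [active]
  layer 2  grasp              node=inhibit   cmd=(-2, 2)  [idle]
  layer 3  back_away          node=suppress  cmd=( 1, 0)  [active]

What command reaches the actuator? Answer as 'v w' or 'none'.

1 0

L0 wander: idle → wire = none
L1 cruise: active, suppressor → wire = (-3, 3)
L2 grasp: idle → wire stays (-3, 3)
L3 back_away: active, suppressor → wire = (1, 0)
actuator = (1, 0)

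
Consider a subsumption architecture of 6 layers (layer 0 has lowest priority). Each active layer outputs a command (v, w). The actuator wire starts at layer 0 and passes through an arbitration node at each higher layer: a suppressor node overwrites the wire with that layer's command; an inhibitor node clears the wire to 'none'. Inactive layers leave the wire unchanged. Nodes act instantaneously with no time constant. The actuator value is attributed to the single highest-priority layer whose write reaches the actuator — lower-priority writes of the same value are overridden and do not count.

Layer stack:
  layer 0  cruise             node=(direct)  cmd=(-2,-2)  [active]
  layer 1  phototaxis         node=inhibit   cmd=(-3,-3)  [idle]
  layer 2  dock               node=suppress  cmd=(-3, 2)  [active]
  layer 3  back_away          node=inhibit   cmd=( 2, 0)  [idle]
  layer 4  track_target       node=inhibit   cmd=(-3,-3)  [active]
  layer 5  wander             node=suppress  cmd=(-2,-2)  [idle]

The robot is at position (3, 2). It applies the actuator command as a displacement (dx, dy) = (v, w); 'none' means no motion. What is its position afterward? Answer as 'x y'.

3 2

[0] cruise on; wire := (-2, -2)
[1] phototaxis off; pass (-2, -2)
[2] dock on (suppress); wire := (-3, 2)
[3] back_away off; pass (-3, 2)
[4] track_target on (inhibit); wire := none
[5] wander off; pass none
output none
position: (3, 2) + none = (3, 2)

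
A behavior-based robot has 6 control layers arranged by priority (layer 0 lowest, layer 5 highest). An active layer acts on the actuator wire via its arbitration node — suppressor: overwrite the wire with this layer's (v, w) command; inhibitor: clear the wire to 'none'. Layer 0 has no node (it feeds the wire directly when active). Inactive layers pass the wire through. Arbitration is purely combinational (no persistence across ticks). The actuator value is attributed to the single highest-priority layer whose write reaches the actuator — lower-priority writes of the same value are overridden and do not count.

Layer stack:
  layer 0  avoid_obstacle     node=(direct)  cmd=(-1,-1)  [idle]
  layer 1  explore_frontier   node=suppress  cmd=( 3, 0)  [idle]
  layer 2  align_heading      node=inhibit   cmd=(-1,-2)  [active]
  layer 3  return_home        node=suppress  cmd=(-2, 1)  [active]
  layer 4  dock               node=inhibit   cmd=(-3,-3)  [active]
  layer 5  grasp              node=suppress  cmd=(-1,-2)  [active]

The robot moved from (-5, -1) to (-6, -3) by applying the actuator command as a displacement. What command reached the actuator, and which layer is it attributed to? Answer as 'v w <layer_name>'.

-1 -2 grasp

displacement = (-6, -3) − (-5, -1) = (-1, -2)
L0 avoid_obstacle: idle → wire = none
L1 explore_frontier: idle → wire stays none
L2 align_heading: active, inhibitor → wire = none
L3 return_home: active, suppressor → wire = (-2, 1)
L4 dock: active, inhibitor → wire = none
L5 grasp: active, suppressor → wire = (-1, -2)
actuator = (-1, -2) — from layer 5 (grasp)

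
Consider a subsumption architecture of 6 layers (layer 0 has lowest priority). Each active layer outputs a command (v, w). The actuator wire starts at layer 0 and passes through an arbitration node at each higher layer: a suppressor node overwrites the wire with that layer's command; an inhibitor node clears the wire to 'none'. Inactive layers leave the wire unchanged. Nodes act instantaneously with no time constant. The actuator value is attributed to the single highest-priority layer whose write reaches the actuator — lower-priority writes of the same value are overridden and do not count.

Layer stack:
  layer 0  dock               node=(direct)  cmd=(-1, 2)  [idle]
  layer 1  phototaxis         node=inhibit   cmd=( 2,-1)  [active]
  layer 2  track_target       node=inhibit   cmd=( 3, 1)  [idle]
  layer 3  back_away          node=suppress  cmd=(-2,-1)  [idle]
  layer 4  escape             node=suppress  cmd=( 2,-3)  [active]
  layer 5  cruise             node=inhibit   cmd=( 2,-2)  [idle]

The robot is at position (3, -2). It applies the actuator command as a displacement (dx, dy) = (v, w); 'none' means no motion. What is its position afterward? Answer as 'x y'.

5 -5

[0] dock off; wire := none
[1] phototaxis on (inhibit); wire := none
[2] track_target off; pass none
[3] back_away off; pass none
[4] escape on (suppress); wire := (2, -3)
[5] cruise off; pass (2, -3)
output (2, -3)
position: (3, -2) + (2, -3) = (5, -5)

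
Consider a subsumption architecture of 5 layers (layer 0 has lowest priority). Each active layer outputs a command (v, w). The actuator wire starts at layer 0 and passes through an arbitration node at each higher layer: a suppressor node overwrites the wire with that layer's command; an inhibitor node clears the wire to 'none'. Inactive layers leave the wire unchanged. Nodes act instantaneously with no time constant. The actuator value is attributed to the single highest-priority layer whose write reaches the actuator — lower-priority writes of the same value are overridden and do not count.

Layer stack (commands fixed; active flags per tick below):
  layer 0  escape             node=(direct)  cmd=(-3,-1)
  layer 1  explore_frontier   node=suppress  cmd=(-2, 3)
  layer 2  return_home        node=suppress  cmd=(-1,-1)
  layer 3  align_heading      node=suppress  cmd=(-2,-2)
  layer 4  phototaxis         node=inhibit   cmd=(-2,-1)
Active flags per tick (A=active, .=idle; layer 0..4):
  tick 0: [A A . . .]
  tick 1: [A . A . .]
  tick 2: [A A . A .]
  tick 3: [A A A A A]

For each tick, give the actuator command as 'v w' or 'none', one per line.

tick 0:
  [0] escape on; wire := (-3, -1)
  [1] explore_frontier on (suppress); wire := (-2, 3)
  [2] return_home off; pass (-2, 3)
  [3] align_heading off; pass (-2, 3)
  [4] phototaxis off; pass (-2, 3)
  output (-2, 3)
tick 1:
  [0] escape on; wire := (-3, -1)
  [1] explore_frontier off; pass (-3, -1)
  [2] return_home on (suppress); wire := (-1, -1)
  [3] align_heading off; pass (-1, -1)
  [4] phototaxis off; pass (-1, -1)
  output (-1, -1)
tick 2:
  [0] escape on; wire := (-3, -1)
  [1] explore_frontier on (suppress); wire := (-2, 3)
  [2] return_home off; pass (-2, 3)
  [3] align_heading on (suppress); wire := (-2, -2)
  [4] phototaxis off; pass (-2, -2)
  output (-2, -2)
tick 3:
  [0] escape on; wire := (-3, -1)
  [1] explore_frontier on (suppress); wire := (-2, 3)
  [2] return_home on (suppress); wire := (-1, -1)
  [3] align_heading on (suppress); wire := (-2, -2)
  [4] phototaxis on (inhibit); wire := none
  output none

-2 3
-1 -1
-2 -2
none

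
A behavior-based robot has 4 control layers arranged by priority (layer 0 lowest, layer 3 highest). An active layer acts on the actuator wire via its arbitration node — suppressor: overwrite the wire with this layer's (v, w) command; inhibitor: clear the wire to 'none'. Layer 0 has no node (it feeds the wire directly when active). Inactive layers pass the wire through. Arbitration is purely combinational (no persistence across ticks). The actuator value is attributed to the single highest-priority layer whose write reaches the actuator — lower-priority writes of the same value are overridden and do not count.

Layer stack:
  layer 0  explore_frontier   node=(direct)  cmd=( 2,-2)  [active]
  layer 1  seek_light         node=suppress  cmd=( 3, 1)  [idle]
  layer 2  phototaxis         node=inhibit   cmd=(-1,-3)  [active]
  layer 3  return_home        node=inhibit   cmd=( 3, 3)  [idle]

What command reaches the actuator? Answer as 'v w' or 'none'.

none

[0] explore_frontier on; wire := (2, -2)
[1] seek_light off; pass (2, -2)
[2] phototaxis on (inhibit); wire := none
[3] return_home off; pass none
output none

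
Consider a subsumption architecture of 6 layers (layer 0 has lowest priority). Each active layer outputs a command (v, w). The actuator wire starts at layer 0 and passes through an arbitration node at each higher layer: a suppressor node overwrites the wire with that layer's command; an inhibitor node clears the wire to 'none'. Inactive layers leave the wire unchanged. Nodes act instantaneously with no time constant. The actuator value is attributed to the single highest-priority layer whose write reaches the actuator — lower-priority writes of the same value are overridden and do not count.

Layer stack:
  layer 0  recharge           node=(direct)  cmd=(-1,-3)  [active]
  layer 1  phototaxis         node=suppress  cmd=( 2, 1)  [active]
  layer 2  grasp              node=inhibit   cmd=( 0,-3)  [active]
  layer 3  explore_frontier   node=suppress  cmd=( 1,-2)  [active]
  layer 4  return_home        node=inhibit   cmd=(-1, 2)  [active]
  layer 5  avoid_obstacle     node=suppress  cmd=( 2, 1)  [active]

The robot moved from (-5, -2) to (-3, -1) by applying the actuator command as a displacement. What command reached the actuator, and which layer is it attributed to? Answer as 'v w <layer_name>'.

2 1 avoid_obstacle

displacement = (-3, -1) − (-5, -2) = (2, 1)
layer 0 (recharge) active — direct: (-1, -3)
layer 1 (phototaxis) active — suppresses: (2, 1)
layer 2 (grasp) active — inhibits: none
layer 3 (explore_frontier) active — suppresses: (1, -2)
layer 4 (return_home) active — inhibits: none
layer 5 (avoid_obstacle) active — suppresses: (2, 1)
→ actuator (2, 1) — from layer 5 (avoid_obstacle)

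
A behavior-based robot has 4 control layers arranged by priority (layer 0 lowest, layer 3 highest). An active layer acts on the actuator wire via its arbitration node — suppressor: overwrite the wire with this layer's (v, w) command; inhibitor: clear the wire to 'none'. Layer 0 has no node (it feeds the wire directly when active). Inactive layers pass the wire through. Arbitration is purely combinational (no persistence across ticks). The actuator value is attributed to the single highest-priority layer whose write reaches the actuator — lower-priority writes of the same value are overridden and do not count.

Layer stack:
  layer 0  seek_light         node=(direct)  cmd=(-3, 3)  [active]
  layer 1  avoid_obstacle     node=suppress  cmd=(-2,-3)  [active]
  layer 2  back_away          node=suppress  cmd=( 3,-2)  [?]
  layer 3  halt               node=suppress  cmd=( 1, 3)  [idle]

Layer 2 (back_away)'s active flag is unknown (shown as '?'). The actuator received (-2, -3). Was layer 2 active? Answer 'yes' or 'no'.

no

If layer 2 is active=yes:
  actuator would be (3, -2)
If layer 2 is active=no:
  actuator would be (-2, -3)
Observed (-2, -3), so layer 2 was idle.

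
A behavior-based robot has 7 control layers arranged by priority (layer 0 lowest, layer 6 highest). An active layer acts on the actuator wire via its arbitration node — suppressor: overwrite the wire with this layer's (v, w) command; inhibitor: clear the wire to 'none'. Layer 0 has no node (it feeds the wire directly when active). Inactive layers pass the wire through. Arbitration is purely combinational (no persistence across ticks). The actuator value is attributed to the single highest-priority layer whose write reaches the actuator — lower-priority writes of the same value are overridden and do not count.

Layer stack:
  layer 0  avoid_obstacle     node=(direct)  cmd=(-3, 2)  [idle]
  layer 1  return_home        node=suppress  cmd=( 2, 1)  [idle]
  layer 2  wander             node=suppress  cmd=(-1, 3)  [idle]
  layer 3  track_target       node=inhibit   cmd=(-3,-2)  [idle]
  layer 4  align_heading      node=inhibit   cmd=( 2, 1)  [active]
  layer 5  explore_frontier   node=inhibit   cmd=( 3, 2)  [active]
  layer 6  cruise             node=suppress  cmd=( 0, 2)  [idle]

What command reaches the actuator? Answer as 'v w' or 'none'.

[0] avoid_obstacle off; wire := none
[1] return_home off; pass none
[2] wander off; pass none
[3] track_target off; pass none
[4] align_heading on (inhibit); wire := none
[5] explore_frontier on (inhibit); wire := none
[6] cruise off; pass none
output none

none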